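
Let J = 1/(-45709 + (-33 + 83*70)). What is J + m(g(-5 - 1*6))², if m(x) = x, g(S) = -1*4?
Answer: 638911/39932 ≈ 16.000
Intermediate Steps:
g(S) = -4
J = -1/39932 (J = 1/(-45709 + (-33 + 5810)) = 1/(-45709 + 5777) = 1/(-39932) = -1/39932 ≈ -2.5043e-5)
J + m(g(-5 - 1*6))² = -1/39932 + (-4)² = -1/39932 + 16 = 638911/39932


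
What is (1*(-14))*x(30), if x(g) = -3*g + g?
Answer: 840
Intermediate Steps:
x(g) = -2*g
(1*(-14))*x(30) = (1*(-14))*(-2*30) = -14*(-60) = 840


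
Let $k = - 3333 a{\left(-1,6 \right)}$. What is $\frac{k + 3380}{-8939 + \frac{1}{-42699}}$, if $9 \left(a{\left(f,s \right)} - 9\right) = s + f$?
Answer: $\frac{607791799}{190843181} \approx 3.1848$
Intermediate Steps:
$a{\left(f,s \right)} = 9 + \frac{f}{9} + \frac{s}{9}$ ($a{\left(f,s \right)} = 9 + \frac{s + f}{9} = 9 + \frac{f + s}{9} = 9 + \left(\frac{f}{9} + \frac{s}{9}\right) = 9 + \frac{f}{9} + \frac{s}{9}$)
$k = - \frac{95546}{3}$ ($k = - 3333 \left(9 + \frac{1}{9} \left(-1\right) + \frac{1}{9} \cdot 6\right) = - 3333 \left(9 - \frac{1}{9} + \frac{2}{3}\right) = \left(-3333\right) \frac{86}{9} = - \frac{95546}{3} \approx -31849.0$)
$\frac{k + 3380}{-8939 + \frac{1}{-42699}} = \frac{- \frac{95546}{3} + 3380}{-8939 + \frac{1}{-42699}} = - \frac{85406}{3 \left(-8939 - \frac{1}{42699}\right)} = - \frac{85406}{3 \left(- \frac{381686362}{42699}\right)} = \left(- \frac{85406}{3}\right) \left(- \frac{42699}{381686362}\right) = \frac{607791799}{190843181}$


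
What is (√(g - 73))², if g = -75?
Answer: -148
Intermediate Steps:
(√(g - 73))² = (√(-75 - 73))² = (√(-148))² = (2*I*√37)² = -148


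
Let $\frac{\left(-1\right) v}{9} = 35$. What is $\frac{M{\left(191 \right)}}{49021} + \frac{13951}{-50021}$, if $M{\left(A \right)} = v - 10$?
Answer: $- \frac{700148796}{2452079441} \approx -0.28553$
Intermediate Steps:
$v = -315$ ($v = \left(-9\right) 35 = -315$)
$M{\left(A \right)} = -325$ ($M{\left(A \right)} = -315 - 10 = -325$)
$\frac{M{\left(191 \right)}}{49021} + \frac{13951}{-50021} = - \frac{325}{49021} + \frac{13951}{-50021} = \left(-325\right) \frac{1}{49021} + 13951 \left(- \frac{1}{50021}\right) = - \frac{325}{49021} - \frac{13951}{50021} = - \frac{700148796}{2452079441}$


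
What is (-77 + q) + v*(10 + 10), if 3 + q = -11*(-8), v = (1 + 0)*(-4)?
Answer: -72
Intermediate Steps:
v = -4 (v = 1*(-4) = -4)
q = 85 (q = -3 - 11*(-8) = -3 + 88 = 85)
(-77 + q) + v*(10 + 10) = (-77 + 85) - 4*(10 + 10) = 8 - 4*20 = 8 - 80 = -72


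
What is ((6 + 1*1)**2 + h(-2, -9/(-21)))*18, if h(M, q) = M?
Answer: 846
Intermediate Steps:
((6 + 1*1)**2 + h(-2, -9/(-21)))*18 = ((6 + 1*1)**2 - 2)*18 = ((6 + 1)**2 - 2)*18 = (7**2 - 2)*18 = (49 - 2)*18 = 47*18 = 846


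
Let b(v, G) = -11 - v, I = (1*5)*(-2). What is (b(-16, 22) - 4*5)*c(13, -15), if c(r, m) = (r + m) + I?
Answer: 180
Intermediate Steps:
I = -10 (I = 5*(-2) = -10)
c(r, m) = -10 + m + r (c(r, m) = (r + m) - 10 = (m + r) - 10 = -10 + m + r)
(b(-16, 22) - 4*5)*c(13, -15) = ((-11 - 1*(-16)) - 4*5)*(-10 - 15 + 13) = ((-11 + 16) - 20)*(-12) = (5 - 20)*(-12) = -15*(-12) = 180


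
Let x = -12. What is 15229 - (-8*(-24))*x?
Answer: 17533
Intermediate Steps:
15229 - (-8*(-24))*x = 15229 - (-8*(-24))*(-12) = 15229 - 192*(-12) = 15229 - 1*(-2304) = 15229 + 2304 = 17533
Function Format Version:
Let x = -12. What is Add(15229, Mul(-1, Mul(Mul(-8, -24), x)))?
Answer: 17533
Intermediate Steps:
Add(15229, Mul(-1, Mul(Mul(-8, -24), x))) = Add(15229, Mul(-1, Mul(Mul(-8, -24), -12))) = Add(15229, Mul(-1, Mul(192, -12))) = Add(15229, Mul(-1, -2304)) = Add(15229, 2304) = 17533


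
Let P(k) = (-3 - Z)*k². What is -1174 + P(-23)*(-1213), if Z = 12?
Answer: 9623981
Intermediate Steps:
P(k) = -15*k² (P(k) = (-3 - 1*12)*k² = (-3 - 12)*k² = -15*k²)
-1174 + P(-23)*(-1213) = -1174 - 15*(-23)²*(-1213) = -1174 - 15*529*(-1213) = -1174 - 7935*(-1213) = -1174 + 9625155 = 9623981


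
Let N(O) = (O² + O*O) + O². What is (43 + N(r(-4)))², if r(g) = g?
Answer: 8281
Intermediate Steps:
N(O) = 3*O² (N(O) = (O² + O²) + O² = 2*O² + O² = 3*O²)
(43 + N(r(-4)))² = (43 + 3*(-4)²)² = (43 + 3*16)² = (43 + 48)² = 91² = 8281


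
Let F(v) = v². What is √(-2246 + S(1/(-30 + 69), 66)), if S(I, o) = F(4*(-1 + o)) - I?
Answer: √99403395/39 ≈ 255.64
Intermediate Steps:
S(I, o) = (-4 + 4*o)² - I (S(I, o) = (4*(-1 + o))² - I = (-4 + 4*o)² - I)
√(-2246 + S(1/(-30 + 69), 66)) = √(-2246 + (-1/(-30 + 69) + 16*(-1 + 66)²)) = √(-2246 + (-1/39 + 16*65²)) = √(-2246 + (-1*1/39 + 16*4225)) = √(-2246 + (-1/39 + 67600)) = √(-2246 + 2636399/39) = √(2548805/39) = √99403395/39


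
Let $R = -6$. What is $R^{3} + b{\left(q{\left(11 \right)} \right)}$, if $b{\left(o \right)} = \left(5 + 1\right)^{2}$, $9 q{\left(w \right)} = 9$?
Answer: $-180$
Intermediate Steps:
$q{\left(w \right)} = 1$ ($q{\left(w \right)} = \frac{1}{9} \cdot 9 = 1$)
$b{\left(o \right)} = 36$ ($b{\left(o \right)} = 6^{2} = 36$)
$R^{3} + b{\left(q{\left(11 \right)} \right)} = \left(-6\right)^{3} + 36 = -216 + 36 = -180$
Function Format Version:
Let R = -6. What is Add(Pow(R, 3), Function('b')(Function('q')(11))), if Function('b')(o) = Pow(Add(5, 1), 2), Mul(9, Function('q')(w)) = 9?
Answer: -180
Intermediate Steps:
Function('q')(w) = 1 (Function('q')(w) = Mul(Rational(1, 9), 9) = 1)
Function('b')(o) = 36 (Function('b')(o) = Pow(6, 2) = 36)
Add(Pow(R, 3), Function('b')(Function('q')(11))) = Add(Pow(-6, 3), 36) = Add(-216, 36) = -180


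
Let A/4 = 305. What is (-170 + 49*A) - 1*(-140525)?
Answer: 200135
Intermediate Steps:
A = 1220 (A = 4*305 = 1220)
(-170 + 49*A) - 1*(-140525) = (-170 + 49*1220) - 1*(-140525) = (-170 + 59780) + 140525 = 59610 + 140525 = 200135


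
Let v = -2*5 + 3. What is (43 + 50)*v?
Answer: -651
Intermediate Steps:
v = -7 (v = -10 + 3 = -7)
(43 + 50)*v = (43 + 50)*(-7) = 93*(-7) = -651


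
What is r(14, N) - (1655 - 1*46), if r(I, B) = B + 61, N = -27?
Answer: -1575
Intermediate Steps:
r(I, B) = 61 + B
r(14, N) - (1655 - 1*46) = (61 - 27) - (1655 - 1*46) = 34 - (1655 - 46) = 34 - 1*1609 = 34 - 1609 = -1575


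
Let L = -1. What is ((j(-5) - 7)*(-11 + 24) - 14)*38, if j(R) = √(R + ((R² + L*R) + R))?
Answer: -3990 + 988*√5 ≈ -1780.8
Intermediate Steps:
j(R) = √(R + R²) (j(R) = √(R + ((R² - R) + R)) = √(R + R²))
((j(-5) - 7)*(-11 + 24) - 14)*38 = ((√(-5*(1 - 5)) - 7)*(-11 + 24) - 14)*38 = ((√(-5*(-4)) - 7)*13 - 14)*38 = ((√20 - 7)*13 - 14)*38 = ((2*√5 - 7)*13 - 14)*38 = ((-7 + 2*√5)*13 - 14)*38 = ((-91 + 26*√5) - 14)*38 = (-105 + 26*√5)*38 = -3990 + 988*√5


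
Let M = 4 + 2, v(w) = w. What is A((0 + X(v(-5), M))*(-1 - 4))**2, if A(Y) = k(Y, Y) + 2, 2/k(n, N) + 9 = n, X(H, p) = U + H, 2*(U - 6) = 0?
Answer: 169/49 ≈ 3.4490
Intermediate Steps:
U = 6 (U = 6 + (1/2)*0 = 6 + 0 = 6)
M = 6
X(H, p) = 6 + H
k(n, N) = 2/(-9 + n)
A(Y) = 2 + 2/(-9 + Y) (A(Y) = 2/(-9 + Y) + 2 = 2 + 2/(-9 + Y))
A((0 + X(v(-5), M))*(-1 - 4))**2 = (2*(-8 + (0 + (6 - 5))*(-1 - 4))/(-9 + (0 + (6 - 5))*(-1 - 4)))**2 = (2*(-8 + (0 + 1)*(-5))/(-9 + (0 + 1)*(-5)))**2 = (2*(-8 + 1*(-5))/(-9 + 1*(-5)))**2 = (2*(-8 - 5)/(-9 - 5))**2 = (2*(-13)/(-14))**2 = (2*(-1/14)*(-13))**2 = (13/7)**2 = 169/49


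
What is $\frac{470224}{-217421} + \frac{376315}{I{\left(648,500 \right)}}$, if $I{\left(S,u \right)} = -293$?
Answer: $- \frac{81956559247}{63704353} \approx -1286.5$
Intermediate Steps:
$\frac{470224}{-217421} + \frac{376315}{I{\left(648,500 \right)}} = \frac{470224}{-217421} + \frac{376315}{-293} = 470224 \left(- \frac{1}{217421}\right) + 376315 \left(- \frac{1}{293}\right) = - \frac{470224}{217421} - \frac{376315}{293} = - \frac{81956559247}{63704353}$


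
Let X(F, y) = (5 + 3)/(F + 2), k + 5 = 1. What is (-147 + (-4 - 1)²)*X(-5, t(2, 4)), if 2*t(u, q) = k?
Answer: 976/3 ≈ 325.33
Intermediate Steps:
k = -4 (k = -5 + 1 = -4)
t(u, q) = -2 (t(u, q) = (½)*(-4) = -2)
X(F, y) = 8/(2 + F)
(-147 + (-4 - 1)²)*X(-5, t(2, 4)) = (-147 + (-4 - 1)²)*(8/(2 - 5)) = (-147 + (-5)²)*(8/(-3)) = (-147 + 25)*(8*(-⅓)) = -122*(-8/3) = 976/3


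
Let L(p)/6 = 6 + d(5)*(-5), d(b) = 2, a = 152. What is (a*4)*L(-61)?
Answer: -14592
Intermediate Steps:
L(p) = -24 (L(p) = 6*(6 + 2*(-5)) = 6*(6 - 10) = 6*(-4) = -24)
(a*4)*L(-61) = (152*4)*(-24) = 608*(-24) = -14592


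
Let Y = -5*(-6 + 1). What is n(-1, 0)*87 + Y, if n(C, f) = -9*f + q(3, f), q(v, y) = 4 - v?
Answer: 112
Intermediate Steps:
n(C, f) = 1 - 9*f (n(C, f) = -9*f + (4 - 1*3) = -9*f + (4 - 3) = -9*f + 1 = 1 - 9*f)
Y = 25 (Y = -5*(-5) = 25)
n(-1, 0)*87 + Y = (1 - 9*0)*87 + 25 = (1 + 0)*87 + 25 = 1*87 + 25 = 87 + 25 = 112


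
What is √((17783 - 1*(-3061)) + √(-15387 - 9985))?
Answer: √(20844 + 2*I*√6343) ≈ 144.38 + 0.5516*I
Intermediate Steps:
√((17783 - 1*(-3061)) + √(-15387 - 9985)) = √((17783 + 3061) + √(-25372)) = √(20844 + 2*I*√6343)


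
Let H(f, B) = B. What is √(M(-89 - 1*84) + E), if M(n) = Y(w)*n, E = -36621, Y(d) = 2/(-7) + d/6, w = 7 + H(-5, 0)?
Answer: I*√64868286/42 ≈ 191.76*I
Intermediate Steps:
w = 7 (w = 7 + 0 = 7)
Y(d) = -2/7 + d/6 (Y(d) = 2*(-⅐) + d*(⅙) = -2/7 + d/6)
M(n) = 37*n/42 (M(n) = (-2/7 + (⅙)*7)*n = (-2/7 + 7/6)*n = 37*n/42)
√(M(-89 - 1*84) + E) = √(37*(-89 - 1*84)/42 - 36621) = √(37*(-89 - 84)/42 - 36621) = √((37/42)*(-173) - 36621) = √(-6401/42 - 36621) = √(-1544483/42) = I*√64868286/42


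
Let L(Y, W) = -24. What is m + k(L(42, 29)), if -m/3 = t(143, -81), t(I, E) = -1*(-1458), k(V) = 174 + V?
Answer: -4224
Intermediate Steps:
t(I, E) = 1458
m = -4374 (m = -3*1458 = -4374)
m + k(L(42, 29)) = -4374 + (174 - 24) = -4374 + 150 = -4224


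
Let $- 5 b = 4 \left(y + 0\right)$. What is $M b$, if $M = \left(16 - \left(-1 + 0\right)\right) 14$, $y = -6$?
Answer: $\frac{5712}{5} \approx 1142.4$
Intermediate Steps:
$b = \frac{24}{5}$ ($b = - \frac{4 \left(-6 + 0\right)}{5} = - \frac{4 \left(-6\right)}{5} = \left(- \frac{1}{5}\right) \left(-24\right) = \frac{24}{5} \approx 4.8$)
$M = 238$ ($M = \left(16 - -1\right) 14 = \left(16 + 1\right) 14 = 17 \cdot 14 = 238$)
$M b = 238 \cdot \frac{24}{5} = \frac{5712}{5}$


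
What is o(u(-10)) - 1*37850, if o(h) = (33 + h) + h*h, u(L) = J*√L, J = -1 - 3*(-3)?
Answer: -38457 + 8*I*√10 ≈ -38457.0 + 25.298*I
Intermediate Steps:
J = 8 (J = -1 + 9 = 8)
u(L) = 8*√L
o(h) = 33 + h + h² (o(h) = (33 + h) + h² = 33 + h + h²)
o(u(-10)) - 1*37850 = (33 + 8*√(-10) + (8*√(-10))²) - 1*37850 = (33 + 8*(I*√10) + (8*(I*√10))²) - 37850 = (33 + 8*I*√10 + (8*I*√10)²) - 37850 = (33 + 8*I*√10 - 640) - 37850 = (-607 + 8*I*√10) - 37850 = -38457 + 8*I*√10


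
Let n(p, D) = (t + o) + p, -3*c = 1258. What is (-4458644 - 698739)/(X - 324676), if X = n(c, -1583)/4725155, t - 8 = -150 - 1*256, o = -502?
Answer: 73108302208095/4602433278298 ≈ 15.885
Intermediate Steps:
t = -398 (t = 8 + (-150 - 1*256) = 8 + (-150 - 256) = 8 - 406 = -398)
c = -1258/3 (c = -⅓*1258 = -1258/3 ≈ -419.33)
n(p, D) = -900 + p (n(p, D) = (-398 - 502) + p = -900 + p)
X = -3958/14175465 (X = (-900 - 1258/3)/4725155 = -3958/3*1/4725155 = -3958/14175465 ≈ -0.00027921)
(-4458644 - 698739)/(X - 324676) = (-4458644 - 698739)/(-3958/14175465 - 324676) = -5157383/(-4602433278298/14175465) = -5157383*(-14175465/4602433278298) = 73108302208095/4602433278298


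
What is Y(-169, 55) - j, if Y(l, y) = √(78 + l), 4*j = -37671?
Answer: 37671/4 + I*√91 ≈ 9417.8 + 9.5394*I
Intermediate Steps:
j = -37671/4 (j = (¼)*(-37671) = -37671/4 ≈ -9417.8)
Y(-169, 55) - j = √(78 - 169) - 1*(-37671/4) = √(-91) + 37671/4 = I*√91 + 37671/4 = 37671/4 + I*√91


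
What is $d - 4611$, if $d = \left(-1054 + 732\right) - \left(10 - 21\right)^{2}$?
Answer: $-5054$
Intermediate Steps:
$d = -443$ ($d = -322 - \left(-11\right)^{2} = -322 - 121 = -443$)
$d - 4611 = -443 - 4611 = -5054$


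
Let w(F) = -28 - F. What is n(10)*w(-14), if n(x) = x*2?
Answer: -280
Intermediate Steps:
n(x) = 2*x
n(10)*w(-14) = (2*10)*(-28 - 1*(-14)) = 20*(-28 + 14) = 20*(-14) = -280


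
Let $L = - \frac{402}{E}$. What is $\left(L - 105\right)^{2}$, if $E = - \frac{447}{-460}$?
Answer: $\frac{5972971225}{22201} \approx 2.6904 \cdot 10^{5}$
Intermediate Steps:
$E = \frac{447}{460}$ ($E = \left(-447\right) \left(- \frac{1}{460}\right) = \frac{447}{460} \approx 0.97174$)
$L = - \frac{61640}{149}$ ($L = - \frac{402}{\frac{447}{460}} = \left(-402\right) \frac{460}{447} = - \frac{61640}{149} \approx -413.69$)
$\left(L - 105\right)^{2} = \left(- \frac{61640}{149} - 105\right)^{2} = \left(- \frac{77285}{149}\right)^{2} = \frac{5972971225}{22201}$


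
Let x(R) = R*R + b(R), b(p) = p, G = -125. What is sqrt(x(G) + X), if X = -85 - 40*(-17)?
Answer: sqrt(16095) ≈ 126.87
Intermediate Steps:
X = 595 (X = -85 + 680 = 595)
x(R) = R + R**2 (x(R) = R*R + R = R**2 + R = R + R**2)
sqrt(x(G) + X) = sqrt(-125*(1 - 125) + 595) = sqrt(-125*(-124) + 595) = sqrt(15500 + 595) = sqrt(16095)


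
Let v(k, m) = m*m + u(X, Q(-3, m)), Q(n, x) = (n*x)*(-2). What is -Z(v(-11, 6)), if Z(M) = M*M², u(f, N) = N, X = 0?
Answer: -373248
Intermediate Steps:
Q(n, x) = -2*n*x
v(k, m) = m² + 6*m (v(k, m) = m*m - 2*(-3)*m = m² + 6*m)
Z(M) = M³
-Z(v(-11, 6)) = -(6*(6 + 6))³ = -(6*12)³ = -1*72³ = -1*373248 = -373248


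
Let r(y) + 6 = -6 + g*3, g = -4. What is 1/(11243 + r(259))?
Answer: 1/11219 ≈ 8.9135e-5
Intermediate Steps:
r(y) = -24 (r(y) = -6 + (-6 - 4*3) = -6 + (-6 - 12) = -6 - 18 = -24)
1/(11243 + r(259)) = 1/(11243 - 24) = 1/11219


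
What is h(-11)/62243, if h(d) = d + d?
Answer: -22/62243 ≈ -0.00035345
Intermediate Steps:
h(d) = 2*d
h(-11)/62243 = (2*(-11))/62243 = -22*1/62243 = -22/62243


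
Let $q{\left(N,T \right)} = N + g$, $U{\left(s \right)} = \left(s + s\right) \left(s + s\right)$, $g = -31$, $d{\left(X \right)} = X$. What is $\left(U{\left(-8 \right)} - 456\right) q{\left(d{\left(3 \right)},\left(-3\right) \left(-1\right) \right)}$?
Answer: $5600$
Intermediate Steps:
$U{\left(s \right)} = 4 s^{2}$ ($U{\left(s \right)} = 2 s 2 s = 4 s^{2}$)
$q{\left(N,T \right)} = -31 + N$ ($q{\left(N,T \right)} = N - 31 = -31 + N$)
$\left(U{\left(-8 \right)} - 456\right) q{\left(d{\left(3 \right)},\left(-3\right) \left(-1\right) \right)} = \left(4 \left(-8\right)^{2} - 456\right) \left(-31 + 3\right) = \left(4 \cdot 64 - 456\right) \left(-28\right) = \left(256 - 456\right) \left(-28\right) = \left(-200\right) \left(-28\right) = 5600$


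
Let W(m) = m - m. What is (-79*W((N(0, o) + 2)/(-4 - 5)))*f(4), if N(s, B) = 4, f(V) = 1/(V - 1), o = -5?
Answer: 0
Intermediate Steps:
f(V) = 1/(-1 + V)
W(m) = 0
(-79*W((N(0, o) + 2)/(-4 - 5)))*f(4) = (-79*0)/(-1 + 4) = 0/3 = 0*(1/3) = 0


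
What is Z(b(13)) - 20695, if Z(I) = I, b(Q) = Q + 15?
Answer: -20667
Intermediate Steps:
b(Q) = 15 + Q
Z(b(13)) - 20695 = (15 + 13) - 20695 = 28 - 20695 = -20667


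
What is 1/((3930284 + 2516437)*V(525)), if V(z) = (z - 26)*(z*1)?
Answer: 1/1688879733975 ≈ 5.9211e-13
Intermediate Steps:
V(z) = z*(-26 + z) (V(z) = (-26 + z)*z = z*(-26 + z))
1/((3930284 + 2516437)*V(525)) = 1/((3930284 + 2516437)*((525*(-26 + 525)))) = 1/(6446721*((525*499))) = (1/6446721)/261975 = (1/6446721)*(1/261975) = 1/1688879733975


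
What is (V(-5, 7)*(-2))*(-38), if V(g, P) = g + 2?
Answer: -228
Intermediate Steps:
V(g, P) = 2 + g
(V(-5, 7)*(-2))*(-38) = ((2 - 5)*(-2))*(-38) = -3*(-2)*(-38) = 6*(-38) = -228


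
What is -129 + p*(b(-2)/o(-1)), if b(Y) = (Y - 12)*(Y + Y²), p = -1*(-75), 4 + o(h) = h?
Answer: 291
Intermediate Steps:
o(h) = -4 + h
p = 75
b(Y) = (-12 + Y)*(Y + Y²)
-129 + p*(b(-2)/o(-1)) = -129 + 75*((-2*(-12 + (-2)² - 11*(-2)))/(-4 - 1)) = -129 + 75*(-2*(-12 + 4 + 22)/(-5)) = -129 + 75*(-2*14*(-⅕)) = -129 + 75*(-28*(-⅕)) = -129 + 75*(28/5) = -129 + 420 = 291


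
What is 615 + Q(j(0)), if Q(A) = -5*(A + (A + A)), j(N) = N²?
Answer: 615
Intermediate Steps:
Q(A) = -15*A (Q(A) = -5*(A + 2*A) = -15*A)
615 + Q(j(0)) = 615 - 15*0² = 615 - 15*0 = 615 + 0 = 615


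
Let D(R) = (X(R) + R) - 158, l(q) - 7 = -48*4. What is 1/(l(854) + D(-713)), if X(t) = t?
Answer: -1/1769 ≈ -0.00056529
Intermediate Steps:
l(q) = -185 (l(q) = 7 - 48*4 = 7 - 192 = -185)
D(R) = -158 + 2*R (D(R) = (R + R) - 158 = 2*R - 158 = -158 + 2*R)
1/(l(854) + D(-713)) = 1/(-185 + (-158 + 2*(-713))) = 1/(-185 + (-158 - 1426)) = 1/(-185 - 1584) = 1/(-1769) = -1/1769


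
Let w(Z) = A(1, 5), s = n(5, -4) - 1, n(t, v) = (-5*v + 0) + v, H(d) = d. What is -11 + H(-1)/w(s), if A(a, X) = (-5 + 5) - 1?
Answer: -10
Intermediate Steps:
n(t, v) = -4*v (n(t, v) = -5*v + v = -4*v)
s = 15 (s = -4*(-4) - 1 = 16 - 1 = 15)
A(a, X) = -1 (A(a, X) = 0 - 1 = -1)
w(Z) = -1
-11 + H(-1)/w(s) = -11 - 1/(-1) = -11 - 1*(-1) = -11 + 1 = -10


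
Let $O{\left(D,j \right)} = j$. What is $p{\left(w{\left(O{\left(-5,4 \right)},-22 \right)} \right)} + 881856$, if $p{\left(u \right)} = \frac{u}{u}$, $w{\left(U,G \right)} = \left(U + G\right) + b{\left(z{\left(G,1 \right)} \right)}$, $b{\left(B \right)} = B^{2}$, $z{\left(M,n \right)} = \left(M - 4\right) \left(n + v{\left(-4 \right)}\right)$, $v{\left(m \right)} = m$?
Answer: $881857$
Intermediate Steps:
$z{\left(M,n \right)} = \left(-4 + M\right) \left(-4 + n\right)$ ($z{\left(M,n \right)} = \left(M - 4\right) \left(n - 4\right) = \left(-4 + M\right) \left(-4 + n\right)$)
$w{\left(U,G \right)} = G + U + \left(12 - 3 G\right)^{2}$ ($w{\left(U,G \right)} = \left(U + G\right) + \left(16 - 4 G - 4 + G 1\right)^{2} = \left(G + U\right) + \left(16 - 4 G - 4 + G\right)^{2} = \left(G + U\right) + \left(12 - 3 G\right)^{2} = G + U + \left(12 - 3 G\right)^{2}$)
$p{\left(u \right)} = 1$
$p{\left(w{\left(O{\left(-5,4 \right)},-22 \right)} \right)} + 881856 = 1 + 881856 = 881857$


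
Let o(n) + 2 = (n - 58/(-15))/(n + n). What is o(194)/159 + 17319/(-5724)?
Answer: -2808577/925380 ≈ -3.0351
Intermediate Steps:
o(n) = -2 + (58/15 + n)/(2*n) (o(n) = -2 + (n - 58/(-15))/(n + n) = -2 + (n - 58*(-1/15))/((2*n)) = -2 + (n + 58/15)*(1/(2*n)) = -2 + (58/15 + n)*(1/(2*n)) = -2 + (58/15 + n)/(2*n))
o(194)/159 + 17319/(-5724) = ((1/30)*(58 - 45*194)/194)/159 + 17319/(-5724) = ((1/30)*(1/194)*(58 - 8730))*(1/159) + 17319*(-1/5724) = ((1/30)*(1/194)*(-8672))*(1/159) - 5773/1908 = -2168/1455*1/159 - 5773/1908 = -2168/231345 - 5773/1908 = -2808577/925380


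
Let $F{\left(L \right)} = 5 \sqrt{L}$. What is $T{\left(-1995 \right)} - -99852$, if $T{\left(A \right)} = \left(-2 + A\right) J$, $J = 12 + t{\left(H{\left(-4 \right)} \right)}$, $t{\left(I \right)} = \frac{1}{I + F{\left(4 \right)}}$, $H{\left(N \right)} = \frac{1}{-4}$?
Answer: $\frac{2951644}{39} \approx 75683.0$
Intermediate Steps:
$H{\left(N \right)} = - \frac{1}{4}$
$t{\left(I \right)} = \frac{1}{10 + I}$ ($t{\left(I \right)} = \frac{1}{I + 5 \sqrt{4}} = \frac{1}{I + 5 \cdot 2} = \frac{1}{I + 10} = \frac{1}{10 + I}$)
$J = \frac{472}{39}$ ($J = 12 + \frac{1}{10 - \frac{1}{4}} = 12 + \frac{1}{\frac{39}{4}} = 12 + \frac{4}{39} = \frac{472}{39} \approx 12.103$)
$T{\left(A \right)} = - \frac{944}{39} + \frac{472 A}{39}$ ($T{\left(A \right)} = \left(-2 + A\right) \frac{472}{39} = - \frac{944}{39} + \frac{472 A}{39}$)
$T{\left(-1995 \right)} - -99852 = \left(- \frac{944}{39} + \frac{472}{39} \left(-1995\right)\right) - -99852 = \left(- \frac{944}{39} - \frac{313880}{13}\right) + 99852 = - \frac{942584}{39} + 99852 = \frac{2951644}{39}$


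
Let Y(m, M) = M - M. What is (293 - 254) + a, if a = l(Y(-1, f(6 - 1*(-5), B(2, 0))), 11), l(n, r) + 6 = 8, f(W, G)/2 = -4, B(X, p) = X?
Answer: 41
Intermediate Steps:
f(W, G) = -8 (f(W, G) = 2*(-4) = -8)
Y(m, M) = 0
l(n, r) = 2 (l(n, r) = -6 + 8 = 2)
a = 2
(293 - 254) + a = (293 - 254) + 2 = 39 + 2 = 41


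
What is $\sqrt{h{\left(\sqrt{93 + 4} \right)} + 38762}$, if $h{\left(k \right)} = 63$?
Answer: $5 \sqrt{1553} \approx 197.04$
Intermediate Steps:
$\sqrt{h{\left(\sqrt{93 + 4} \right)} + 38762} = \sqrt{63 + 38762} = \sqrt{38825} = 5 \sqrt{1553}$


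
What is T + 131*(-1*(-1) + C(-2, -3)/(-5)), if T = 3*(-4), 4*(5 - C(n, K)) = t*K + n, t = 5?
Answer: -2467/20 ≈ -123.35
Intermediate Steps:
C(n, K) = 5 - 5*K/4 - n/4 (C(n, K) = 5 - (5*K + n)/4 = 5 - (n + 5*K)/4 = 5 + (-5*K/4 - n/4) = 5 - 5*K/4 - n/4)
T = -12
T + 131*(-1*(-1) + C(-2, -3)/(-5)) = -12 + 131*(-1*(-1) + (5 - 5/4*(-3) - 1/4*(-2))/(-5)) = -12 + 131*(1 + (5 + 15/4 + 1/2)*(-1/5)) = -12 + 131*(1 + (37/4)*(-1/5)) = -12 + 131*(1 - 37/20) = -12 + 131*(-17/20) = -12 - 2227/20 = -2467/20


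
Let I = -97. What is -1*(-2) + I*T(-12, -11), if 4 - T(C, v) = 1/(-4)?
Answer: -1641/4 ≈ -410.25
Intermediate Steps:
T(C, v) = 17/4 (T(C, v) = 4 - 1/(-4) = 4 - 1*(-¼) = 4 + ¼ = 17/4)
-1*(-2) + I*T(-12, -11) = -1*(-2) - 97*17/4 = 2 - 1649/4 = -1641/4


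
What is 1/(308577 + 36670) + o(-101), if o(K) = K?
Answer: -34869946/345247 ≈ -101.00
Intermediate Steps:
1/(308577 + 36670) + o(-101) = 1/(308577 + 36670) - 101 = 1/345247 - 101 = -34869946/345247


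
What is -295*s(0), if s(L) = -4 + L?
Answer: 1180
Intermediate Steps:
-295*s(0) = -295*(-4 + 0) = -295*(-4) = 1180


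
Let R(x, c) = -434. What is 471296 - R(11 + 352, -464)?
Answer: 471730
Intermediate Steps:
471296 - R(11 + 352, -464) = 471296 - 1*(-434) = 471296 + 434 = 471730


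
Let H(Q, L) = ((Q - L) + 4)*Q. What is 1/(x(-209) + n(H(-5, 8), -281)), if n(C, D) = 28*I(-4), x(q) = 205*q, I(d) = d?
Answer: -1/42957 ≈ -2.3279e-5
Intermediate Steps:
H(Q, L) = Q*(4 + Q - L) (H(Q, L) = (4 + Q - L)*Q = Q*(4 + Q - L))
n(C, D) = -112 (n(C, D) = 28*(-4) = -112)
1/(x(-209) + n(H(-5, 8), -281)) = 1/(205*(-209) - 112) = 1/(-42845 - 112) = 1/(-42957) = -1/42957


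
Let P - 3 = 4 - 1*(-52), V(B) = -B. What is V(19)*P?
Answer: -1121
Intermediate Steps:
P = 59 (P = 3 + (4 - 1*(-52)) = 3 + (4 + 52) = 3 + 56 = 59)
V(19)*P = -1*19*59 = -19*59 = -1121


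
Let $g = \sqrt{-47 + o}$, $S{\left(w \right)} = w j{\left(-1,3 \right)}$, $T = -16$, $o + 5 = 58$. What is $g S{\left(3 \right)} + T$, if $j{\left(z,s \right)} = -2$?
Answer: $-16 - 6 \sqrt{6} \approx -30.697$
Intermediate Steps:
$o = 53$ ($o = -5 + 58 = 53$)
$S{\left(w \right)} = - 2 w$ ($S{\left(w \right)} = w \left(-2\right) = - 2 w$)
$g = \sqrt{6}$ ($g = \sqrt{-47 + 53} = \sqrt{6} \approx 2.4495$)
$g S{\left(3 \right)} + T = \sqrt{6} \left(\left(-2\right) 3\right) - 16 = \sqrt{6} \left(-6\right) - 16 = - 6 \sqrt{6} - 16 = -16 - 6 \sqrt{6}$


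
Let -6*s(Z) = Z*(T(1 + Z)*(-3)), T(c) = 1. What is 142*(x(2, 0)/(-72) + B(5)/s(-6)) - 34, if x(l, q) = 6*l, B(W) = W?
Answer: -883/3 ≈ -294.33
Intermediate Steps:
s(Z) = Z/2 (s(Z) = -Z*1*(-3)/6 = -Z*(-3)/6 = -(-1)*Z/2 = Z/2)
142*(x(2, 0)/(-72) + B(5)/s(-6)) - 34 = 142*((6*2)/(-72) + 5/(((½)*(-6)))) - 34 = 142*(12*(-1/72) + 5/(-3)) - 34 = 142*(-⅙ + 5*(-⅓)) - 34 = 142*(-⅙ - 5/3) - 34 = 142*(-11/6) - 34 = -781/3 - 34 = -883/3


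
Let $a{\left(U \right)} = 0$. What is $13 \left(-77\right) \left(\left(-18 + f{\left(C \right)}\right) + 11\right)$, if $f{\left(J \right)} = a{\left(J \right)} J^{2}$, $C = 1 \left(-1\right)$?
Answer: $7007$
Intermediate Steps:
$C = -1$
$f{\left(J \right)} = 0$ ($f{\left(J \right)} = 0 J^{2} = 0$)
$13 \left(-77\right) \left(\left(-18 + f{\left(C \right)}\right) + 11\right) = 13 \left(-77\right) \left(\left(-18 + 0\right) + 11\right) = - 1001 \left(-18 + 11\right) = \left(-1001\right) \left(-7\right) = 7007$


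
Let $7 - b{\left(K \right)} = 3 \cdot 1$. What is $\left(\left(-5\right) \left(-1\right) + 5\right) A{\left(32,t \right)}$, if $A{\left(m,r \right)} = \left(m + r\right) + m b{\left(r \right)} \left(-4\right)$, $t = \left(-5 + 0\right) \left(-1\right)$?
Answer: $-4750$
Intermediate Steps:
$b{\left(K \right)} = 4$ ($b{\left(K \right)} = 7 - 3 \cdot 1 = 7 - 3 = 4$)
$t = 5$ ($t = \left(-5\right) \left(-1\right) = 5$)
$A{\left(m,r \right)} = r - 15 m$ ($A{\left(m,r \right)} = \left(m + r\right) + m 4 \left(-4\right) = \left(m + r\right) + 4 m \left(-4\right) = \left(m + r\right) - 16 m = r - 15 m$)
$\left(\left(-5\right) \left(-1\right) + 5\right) A{\left(32,t \right)} = \left(\left(-5\right) \left(-1\right) + 5\right) \left(5 - 480\right) = \left(5 + 5\right) \left(5 - 480\right) = 10 \left(-475\right) = -4750$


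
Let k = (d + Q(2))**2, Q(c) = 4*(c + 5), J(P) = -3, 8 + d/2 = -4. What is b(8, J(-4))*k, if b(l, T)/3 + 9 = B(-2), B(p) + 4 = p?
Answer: -720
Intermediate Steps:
d = -24 (d = -16 + 2*(-4) = -16 - 8 = -24)
B(p) = -4 + p
Q(c) = 20 + 4*c (Q(c) = 4*(5 + c) = 20 + 4*c)
b(l, T) = -45 (b(l, T) = -27 + 3*(-4 - 2) = -27 + 3*(-6) = -27 - 18 = -45)
k = 16 (k = (-24 + (20 + 4*2))**2 = (-24 + (20 + 8))**2 = (-24 + 28)**2 = 4**2 = 16)
b(8, J(-4))*k = -45*16 = -720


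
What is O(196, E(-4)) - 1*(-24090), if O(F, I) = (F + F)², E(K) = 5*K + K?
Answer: 177754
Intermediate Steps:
E(K) = 6*K
O(F, I) = 4*F² (O(F, I) = (2*F)² = 4*F²)
O(196, E(-4)) - 1*(-24090) = 4*196² - 1*(-24090) = 4*38416 + 24090 = 153664 + 24090 = 177754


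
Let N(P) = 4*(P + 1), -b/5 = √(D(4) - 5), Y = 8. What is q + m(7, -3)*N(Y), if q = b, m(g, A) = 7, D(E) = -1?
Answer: 252 - 5*I*√6 ≈ 252.0 - 12.247*I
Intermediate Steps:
b = -5*I*√6 (b = -5*√(-1 - 5) = -5*I*√6 ≈ -12.247*I)
q = -5*I*√6 ≈ -12.247*I
N(P) = 4 + 4*P (N(P) = 4*(1 + P) = 4 + 4*P)
q + m(7, -3)*N(Y) = -5*I*√6 + 7*(4 + 4*8) = -5*I*√6 + 7*(4 + 32) = -5*I*√6 + 7*36 = -5*I*√6 + 252 = 252 - 5*I*√6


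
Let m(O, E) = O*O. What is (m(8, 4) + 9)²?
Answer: 5329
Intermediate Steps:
m(O, E) = O²
(m(8, 4) + 9)² = (8² + 9)² = (64 + 9)² = 73² = 5329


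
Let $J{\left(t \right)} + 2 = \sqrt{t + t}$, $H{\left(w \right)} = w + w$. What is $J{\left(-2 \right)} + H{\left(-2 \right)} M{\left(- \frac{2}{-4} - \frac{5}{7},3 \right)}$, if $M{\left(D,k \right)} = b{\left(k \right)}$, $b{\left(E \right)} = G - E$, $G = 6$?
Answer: $-14 + 2 i \approx -14.0 + 2.0 i$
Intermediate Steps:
$H{\left(w \right)} = 2 w$
$J{\left(t \right)} = -2 + \sqrt{2} \sqrt{t}$ ($J{\left(t \right)} = -2 + \sqrt{t + t} = -2 + \sqrt{2 t} = -2 + \sqrt{2} \sqrt{t}$)
$b{\left(E \right)} = 6 - E$
$M{\left(D,k \right)} = 6 - k$
$J{\left(-2 \right)} + H{\left(-2 \right)} M{\left(- \frac{2}{-4} - \frac{5}{7},3 \right)} = \left(-2 + \sqrt{2} \sqrt{-2}\right) + 2 \left(-2\right) \left(6 - 3\right) = \left(-2 + \sqrt{2} i \sqrt{2}\right) - 4 \left(6 - 3\right) = \left(-2 + 2 i\right) - 12 = -14 + 2 i$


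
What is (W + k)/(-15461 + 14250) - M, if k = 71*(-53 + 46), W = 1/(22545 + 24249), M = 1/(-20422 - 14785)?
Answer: 818852382253/1995093869538 ≈ 0.41043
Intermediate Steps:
M = -1/35207 (M = 1/(-35207) = -1/35207 ≈ -2.8403e-5)
W = 1/46794 ≈ 2.1370e-5
k = -497 (k = 71*(-7) = -497)
(W + k)/(-15461 + 14250) - M = (1/46794 - 497)/(-15461 + 14250) - 1*(-1/35207) = -23256617/46794/(-1211) + 1/35207 = -23256617/46794*(-1/1211) + 1/35207 = 23256617/56667534 + 1/35207 = 818852382253/1995093869538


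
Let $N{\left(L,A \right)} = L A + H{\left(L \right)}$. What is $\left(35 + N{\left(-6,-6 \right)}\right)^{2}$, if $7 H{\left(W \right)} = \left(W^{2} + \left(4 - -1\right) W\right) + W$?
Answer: $5041$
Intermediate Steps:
$H{\left(W \right)} = \frac{W^{2}}{7} + \frac{6 W}{7}$ ($H{\left(W \right)} = \frac{\left(W^{2} + \left(4 - -1\right) W\right) + W}{7} = \frac{\left(W^{2} + \left(4 + 1\right) W\right) + W}{7} = \frac{\left(W^{2} + 5 W\right) + W}{7} = \frac{W^{2} + 6 W}{7} = \frac{W^{2}}{7} + \frac{6 W}{7}$)
$N{\left(L,A \right)} = A L + \frac{L \left(6 + L\right)}{7}$ ($N{\left(L,A \right)} = L A + \frac{L \left(6 + L\right)}{7} = A L + \frac{L \left(6 + L\right)}{7}$)
$\left(35 + N{\left(-6,-6 \right)}\right)^{2} = \left(35 + \frac{1}{7} \left(-6\right) \left(6 - 6 + 7 \left(-6\right)\right)\right)^{2} = \left(35 + \frac{1}{7} \left(-6\right) \left(6 - 6 - 42\right)\right)^{2} = \left(35 + \frac{1}{7} \left(-6\right) \left(-42\right)\right)^{2} = \left(35 + 36\right)^{2} = 71^{2} = 5041$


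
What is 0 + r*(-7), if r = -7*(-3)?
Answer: -147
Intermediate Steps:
r = 21
0 + r*(-7) = 0 + 21*(-7) = 0 - 147 = -147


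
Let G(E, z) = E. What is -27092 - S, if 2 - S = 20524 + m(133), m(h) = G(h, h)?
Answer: -6437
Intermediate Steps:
m(h) = h
S = -20655 (S = 2 - (20524 + 133) = 2 - 1*20657 = 2 - 20657 = -20655)
-27092 - S = -27092 - 1*(-20655) = -27092 + 20655 = -6437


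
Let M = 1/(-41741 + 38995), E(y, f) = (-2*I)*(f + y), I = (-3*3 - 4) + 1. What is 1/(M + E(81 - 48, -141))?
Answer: -2746/7117633 ≈ -0.00038580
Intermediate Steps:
I = -12 (I = (-9 - 4) + 1 = -13 + 1 = -12)
E(y, f) = 24*f + 24*y (E(y, f) = (-2*(-12))*(f + y) = 24*(f + y) = 24*f + 24*y)
M = -1/2746 (M = 1/(-2746) = -1/2746 ≈ -0.00036417)
1/(M + E(81 - 48, -141)) = 1/(-1/2746 + (24*(-141) + 24*(81 - 48))) = 1/(-1/2746 + (-3384 + 24*33)) = 1/(-1/2746 + (-3384 + 792)) = 1/(-1/2746 - 2592) = 1/(-7117633/2746) = -2746/7117633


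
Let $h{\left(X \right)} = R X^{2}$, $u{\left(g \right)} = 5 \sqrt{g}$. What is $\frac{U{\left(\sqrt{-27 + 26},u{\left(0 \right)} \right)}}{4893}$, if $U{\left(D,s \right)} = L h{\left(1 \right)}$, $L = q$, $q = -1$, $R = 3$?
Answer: $- \frac{1}{1631} \approx -0.00061312$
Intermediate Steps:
$h{\left(X \right)} = 3 X^{2}$
$L = -1$
$U{\left(D,s \right)} = -3$ ($U{\left(D,s \right)} = - 3 \cdot 1^{2} = - 3 \cdot 1 = \left(-1\right) 3 = -3$)
$\frac{U{\left(\sqrt{-27 + 26},u{\left(0 \right)} \right)}}{4893} = - \frac{3}{4893} = \left(-3\right) \frac{1}{4893} = - \frac{1}{1631}$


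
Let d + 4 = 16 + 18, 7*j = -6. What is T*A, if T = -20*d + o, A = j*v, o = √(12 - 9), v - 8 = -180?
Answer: -619200/7 + 1032*√3/7 ≈ -88202.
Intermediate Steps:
j = -6/7 (j = (⅐)*(-6) = -6/7 ≈ -0.85714)
d = 30 (d = -4 + (16 + 18) = -4 + 34 = 30)
v = -172 (v = 8 - 180 = -172)
o = √3 ≈ 1.7320
A = 1032/7 (A = -6/7*(-172) = 1032/7 ≈ 147.43)
T = -600 + √3 (T = -20*30 + √3 = -600 + √3 ≈ -598.27)
T*A = (-600 + √3)*(1032/7) = -619200/7 + 1032*√3/7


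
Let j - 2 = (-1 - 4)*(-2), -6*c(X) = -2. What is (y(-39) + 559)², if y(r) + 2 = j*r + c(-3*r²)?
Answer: 71824/9 ≈ 7980.4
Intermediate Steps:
c(X) = ⅓ (c(X) = -⅙*(-2) = ⅓)
j = 12 (j = 2 + (-1 - 4)*(-2) = 2 - 5*(-2) = 2 + 10 = 12)
y(r) = -5/3 + 12*r (y(r) = -2 + (12*r + ⅓) = -2 + (⅓ + 12*r) = -5/3 + 12*r)
(y(-39) + 559)² = ((-5/3 + 12*(-39)) + 559)² = ((-5/3 - 468) + 559)² = (-1409/3 + 559)² = (268/3)² = 71824/9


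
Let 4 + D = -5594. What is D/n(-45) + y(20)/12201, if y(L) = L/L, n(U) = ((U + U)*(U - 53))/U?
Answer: 696953/24402 ≈ 28.561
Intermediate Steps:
D = -5598 (D = -4 - 5594 = -5598)
n(U) = -106 + 2*U (n(U) = ((2*U)*(-53 + U))/U = (2*U*(-53 + U))/U = -106 + 2*U)
y(L) = 1
D/n(-45) + y(20)/12201 = -5598/(-106 + 2*(-45)) + 1/12201 = -5598/(-106 - 90) + 1*(1/12201) = -5598/(-196) + 1/12201 = -5598*(-1/196) + 1/12201 = 2799/98 + 1/12201 = 696953/24402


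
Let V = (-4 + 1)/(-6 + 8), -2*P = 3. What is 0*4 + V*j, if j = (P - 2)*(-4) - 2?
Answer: -18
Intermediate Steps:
P = -3/2 (P = -1/2*3 = -3/2 ≈ -1.5000)
V = -3/2 ≈ -1.5000
j = 12 (j = (-3/2 - 2)*(-4) - 2 = -7/2*(-4) - 2 = 14 - 2 = 12)
0*4 + V*j = 0*4 - 3/2*12 = 0 - 18 = -18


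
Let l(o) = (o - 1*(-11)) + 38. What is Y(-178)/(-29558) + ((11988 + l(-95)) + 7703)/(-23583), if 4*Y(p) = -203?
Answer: -2317880291/2788265256 ≈ -0.83130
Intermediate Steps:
Y(p) = -203/4 (Y(p) = (¼)*(-203) = -203/4)
l(o) = 49 + o (l(o) = (o + 11) + 38 = (11 + o) + 38 = 49 + o)
Y(-178)/(-29558) + ((11988 + l(-95)) + 7703)/(-23583) = -203/4/(-29558) + ((11988 + (49 - 95)) + 7703)/(-23583) = -203/4*(-1/29558) + ((11988 - 46) + 7703)*(-1/23583) = 203/118232 + (11942 + 7703)*(-1/23583) = 203/118232 + 19645*(-1/23583) = 203/118232 - 19645/23583 = -2317880291/2788265256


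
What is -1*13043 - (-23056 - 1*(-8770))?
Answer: 1243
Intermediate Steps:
-1*13043 - (-23056 - 1*(-8770)) = -13043 - (-23056 + 8770) = -13043 - 1*(-14286) = -13043 + 14286 = 1243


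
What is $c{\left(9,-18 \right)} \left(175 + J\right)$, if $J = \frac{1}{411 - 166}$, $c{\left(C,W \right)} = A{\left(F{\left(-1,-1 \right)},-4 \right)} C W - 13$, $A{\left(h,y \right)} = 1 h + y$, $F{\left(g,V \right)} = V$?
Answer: $\frac{34172172}{245} \approx 1.3948 \cdot 10^{5}$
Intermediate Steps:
$A{\left(h,y \right)} = h + y$
$c{\left(C,W \right)} = -13 - 5 C W$ ($c{\left(C,W \right)} = \left(-1 - 4\right) C W - 13 = - 5 C W - 13 = -13 - 5 C W$)
$J = \frac{1}{245} \approx 0.0040816$
$c{\left(9,-18 \right)} \left(175 + J\right) = \left(-13 - 45 \left(-18\right)\right) \left(175 + \frac{1}{245}\right) = \left(-13 + 810\right) \frac{42876}{245} = 797 \cdot \frac{42876}{245} = \frac{34172172}{245}$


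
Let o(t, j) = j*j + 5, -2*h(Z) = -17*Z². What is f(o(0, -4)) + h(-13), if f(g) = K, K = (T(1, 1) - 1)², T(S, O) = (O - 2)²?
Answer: 2873/2 ≈ 1436.5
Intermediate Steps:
T(S, O) = (-2 + O)²
h(Z) = 17*Z²/2 (h(Z) = -(-17)*Z²/2 = 17*Z²/2)
o(t, j) = 5 + j² (o(t, j) = j² + 5 = 5 + j²)
K = 0 (K = ((-2 + 1)² - 1)² = ((-1)² - 1)² = (1 - 1)² = 0² = 0)
f(g) = 0
f(o(0, -4)) + h(-13) = 0 + (17/2)*(-13)² = 0 + (17/2)*169 = 0 + 2873/2 = 2873/2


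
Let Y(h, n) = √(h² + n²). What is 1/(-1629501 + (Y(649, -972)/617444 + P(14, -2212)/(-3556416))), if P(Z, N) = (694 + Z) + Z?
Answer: -122770752484699359343712200992/200055063969494194773168879795243841 - 122023284751800576*√1365985/200055063969494194773168879795243841 ≈ -6.1369e-7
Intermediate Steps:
P(Z, N) = 694 + 2*Z
1/(-1629501 + (Y(649, -972)/617444 + P(14, -2212)/(-3556416))) = 1/(-1629501 + (√(649² + (-972)²)/617444 + (694 + 2*14)/(-3556416))) = 1/(-1629501 + (√(421201 + 944784)*(1/617444) + (694 + 28)*(-1/3556416))) = 1/(-1629501 + (√1365985*(1/617444) + 722*(-1/3556416))) = 1/(-1629501 + (√1365985/617444 - 361/1778208)) = 1/(-1629501 + (-361/1778208 + √1365985/617444)) = 1/(-2897591714569/1778208 + √1365985/617444)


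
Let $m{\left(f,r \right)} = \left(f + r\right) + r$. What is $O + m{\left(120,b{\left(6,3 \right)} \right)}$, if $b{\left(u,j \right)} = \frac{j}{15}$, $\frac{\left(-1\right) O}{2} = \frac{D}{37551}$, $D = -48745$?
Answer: $\frac{23093152}{187755} \approx 123.0$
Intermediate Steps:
$O = \frac{97490}{37551}$ ($O = - 2 \left(- \frac{48745}{37551}\right) = - 2 \left(\left(-48745\right) \frac{1}{37551}\right) = \left(-2\right) \left(- \frac{48745}{37551}\right) = \frac{97490}{37551} \approx 2.5962$)
$b{\left(u,j \right)} = \frac{j}{15}$ ($b{\left(u,j \right)} = j \frac{1}{15} = \frac{j}{15}$)
$m{\left(f,r \right)} = f + 2 r$
$O + m{\left(120,b{\left(6,3 \right)} \right)} = \frac{97490}{37551} + \left(120 + 2 \cdot \frac{1}{15} \cdot 3\right) = \frac{97490}{37551} + \left(120 + 2 \cdot \frac{1}{5}\right) = \frac{97490}{37551} + \left(120 + \frac{2}{5}\right) = \frac{97490}{37551} + \frac{602}{5} = \frac{23093152}{187755}$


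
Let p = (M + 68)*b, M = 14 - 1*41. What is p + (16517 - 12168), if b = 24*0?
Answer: 4349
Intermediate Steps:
b = 0
M = -27 (M = 14 - 41 = -27)
p = 0 (p = (-27 + 68)*0 = 41*0 = 0)
p + (16517 - 12168) = 0 + (16517 - 12168) = 0 + 4349 = 4349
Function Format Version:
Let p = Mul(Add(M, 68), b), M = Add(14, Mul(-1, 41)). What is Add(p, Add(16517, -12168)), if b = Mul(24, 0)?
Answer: 4349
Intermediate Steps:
b = 0
M = -27 (M = Add(14, -41) = -27)
p = 0 (p = Mul(Add(-27, 68), 0) = Mul(41, 0) = 0)
Add(p, Add(16517, -12168)) = Add(0, Add(16517, -12168)) = Add(0, 4349) = 4349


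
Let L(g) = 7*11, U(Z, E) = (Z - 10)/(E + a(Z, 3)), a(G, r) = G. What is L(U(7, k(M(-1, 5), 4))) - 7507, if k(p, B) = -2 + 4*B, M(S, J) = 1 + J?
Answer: -7430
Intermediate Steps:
U(Z, E) = (-10 + Z)/(E + Z) (U(Z, E) = (Z - 10)/(E + Z) = (-10 + Z)/(E + Z))
L(g) = 77
L(U(7, k(M(-1, 5), 4))) - 7507 = 77 - 7507 = -7430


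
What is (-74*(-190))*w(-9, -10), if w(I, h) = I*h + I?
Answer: 1138860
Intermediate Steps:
w(I, h) = I + I*h
(-74*(-190))*w(-9, -10) = (-74*(-190))*(-9*(1 - 10)) = 14060*(-9*(-9)) = 14060*81 = 1138860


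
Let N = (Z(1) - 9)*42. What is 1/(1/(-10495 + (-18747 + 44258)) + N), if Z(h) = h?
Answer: -15016/5045375 ≈ -0.0029762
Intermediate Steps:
N = -336 (N = (1 - 9)*42 = -8*42 = -336)
1/(1/(-10495 + (-18747 + 44258)) + N) = 1/(1/(-10495 + (-18747 + 44258)) - 336) = 1/(1/(-10495 + 25511) - 336) = 1/(1/15016 - 336) = 1/(-5045375/15016) = -15016/5045375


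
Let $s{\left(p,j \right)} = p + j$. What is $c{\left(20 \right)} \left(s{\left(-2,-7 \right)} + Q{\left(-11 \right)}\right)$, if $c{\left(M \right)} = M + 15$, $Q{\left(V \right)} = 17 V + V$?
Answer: $-7245$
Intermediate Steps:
$Q{\left(V \right)} = 18 V$
$c{\left(M \right)} = 15 + M$
$s{\left(p,j \right)} = j + p$
$c{\left(20 \right)} \left(s{\left(-2,-7 \right)} + Q{\left(-11 \right)}\right) = \left(15 + 20\right) \left(\left(-7 - 2\right) + 18 \left(-11\right)\right) = 35 \left(-9 - 198\right) = 35 \left(-207\right) = -7245$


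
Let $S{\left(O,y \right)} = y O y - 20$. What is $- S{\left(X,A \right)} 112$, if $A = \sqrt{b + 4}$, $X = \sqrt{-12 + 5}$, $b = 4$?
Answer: $2240 - 896 i \sqrt{7} \approx 2240.0 - 2370.6 i$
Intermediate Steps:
$X = i \sqrt{7}$ ($X = \sqrt{-7} = i \sqrt{7} \approx 2.6458 i$)
$A = 2 \sqrt{2}$ ($A = \sqrt{4 + 4} = \sqrt{8} = 2 \sqrt{2} \approx 2.8284$)
$S{\left(O,y \right)} = -20 + O y^{2}$ ($S{\left(O,y \right)} = O y y - 20 = O y^{2} - 20 = -20 + O y^{2}$)
$- S{\left(X,A \right)} 112 = - \left(-20 + i \sqrt{7} \left(2 \sqrt{2}\right)^{2}\right) 112 = - \left(-20 + i \sqrt{7} \cdot 8\right) 112 = - \left(-20 + 8 i \sqrt{7}\right) 112 = - (-2240 + 896 i \sqrt{7}) = 2240 - 896 i \sqrt{7}$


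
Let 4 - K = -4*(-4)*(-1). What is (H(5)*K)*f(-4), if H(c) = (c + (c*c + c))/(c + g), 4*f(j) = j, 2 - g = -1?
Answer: -175/2 ≈ -87.500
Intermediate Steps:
g = 3 (g = 2 - 1*(-1) = 2 + 1 = 3)
f(j) = j/4
K = 20 (K = 4 - (-4*(-4))*(-1) = 4 - 16*(-1) = 4 - 1*(-16) = 4 + 16 = 20)
H(c) = (c**2 + 2*c)/(3 + c) (H(c) = (c + (c*c + c))/(c + 3) = (c + (c**2 + c))/(3 + c) = (c + (c + c**2))/(3 + c) = (c**2 + 2*c)/(3 + c))
(H(5)*K)*f(-4) = ((5*(2 + 5)/(3 + 5))*20)*((1/4)*(-4)) = ((5*7/8)*20)*(-1) = ((5*(1/8)*7)*20)*(-1) = ((35/8)*20)*(-1) = (175/2)*(-1) = -175/2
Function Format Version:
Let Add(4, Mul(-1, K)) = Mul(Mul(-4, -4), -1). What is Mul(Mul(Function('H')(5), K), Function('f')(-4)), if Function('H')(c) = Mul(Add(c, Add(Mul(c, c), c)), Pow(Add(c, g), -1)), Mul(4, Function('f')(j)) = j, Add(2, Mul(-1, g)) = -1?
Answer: Rational(-175, 2) ≈ -87.500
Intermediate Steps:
g = 3 (g = Add(2, Mul(-1, -1)) = Add(2, 1) = 3)
Function('f')(j) = Mul(Rational(1, 4), j)
K = 20 (K = Add(4, Mul(-1, Mul(Mul(-4, -4), -1))) = Add(4, Mul(-1, Mul(16, -1))) = Add(4, Mul(-1, -16)) = Add(4, 16) = 20)
Function('H')(c) = Mul(Pow(Add(3, c), -1), Add(Pow(c, 2), Mul(2, c))) (Function('H')(c) = Mul(Add(c, Add(Mul(c, c), c)), Pow(Add(c, 3), -1)) = Mul(Add(c, Add(Pow(c, 2), c)), Pow(Add(3, c), -1)) = Mul(Add(c, Add(c, Pow(c, 2))), Pow(Add(3, c), -1)) = Mul(Add(Pow(c, 2), Mul(2, c)), Pow(Add(3, c), -1)) = Mul(Pow(Add(3, c), -1), Add(Pow(c, 2), Mul(2, c))))
Mul(Mul(Function('H')(5), K), Function('f')(-4)) = Mul(Mul(Mul(5, Pow(Add(3, 5), -1), Add(2, 5)), 20), Mul(Rational(1, 4), -4)) = Mul(Mul(Mul(5, Pow(8, -1), 7), 20), -1) = Mul(Mul(Mul(5, Rational(1, 8), 7), 20), -1) = Mul(Mul(Rational(35, 8), 20), -1) = Mul(Rational(175, 2), -1) = Rational(-175, 2)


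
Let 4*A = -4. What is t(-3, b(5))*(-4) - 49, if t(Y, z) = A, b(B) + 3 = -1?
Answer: -45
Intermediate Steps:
A = -1 (A = (¼)*(-4) = -1)
b(B) = -4 (b(B) = -3 - 1 = -4)
t(Y, z) = -1
t(-3, b(5))*(-4) - 49 = -1*(-4) - 49 = 4 - 49 = -45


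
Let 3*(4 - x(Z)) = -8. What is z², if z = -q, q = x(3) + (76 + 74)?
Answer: 220900/9 ≈ 24544.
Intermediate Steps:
x(Z) = 20/3 (x(Z) = 4 - ⅓*(-8) = 4 + 8/3 = 20/3)
q = 470/3 (q = 20/3 + (76 + 74) = 20/3 + 150 = 470/3 ≈ 156.67)
z = -470/3 (z = -1*470/3 = -470/3 ≈ -156.67)
z² = (-470/3)² = 220900/9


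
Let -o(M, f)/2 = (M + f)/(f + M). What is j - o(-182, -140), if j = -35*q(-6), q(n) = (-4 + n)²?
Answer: -3498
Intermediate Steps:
o(M, f) = -2 (o(M, f) = -2*(M + f)/(f + M) = -2*(M + f)/(M + f) = -2*1 = -2)
j = -3500 (j = -35*(-4 - 6)² = -35*(-10)² = -35*100 = -3500)
j - o(-182, -140) = -3500 - 1*(-2) = -3500 + 2 = -3498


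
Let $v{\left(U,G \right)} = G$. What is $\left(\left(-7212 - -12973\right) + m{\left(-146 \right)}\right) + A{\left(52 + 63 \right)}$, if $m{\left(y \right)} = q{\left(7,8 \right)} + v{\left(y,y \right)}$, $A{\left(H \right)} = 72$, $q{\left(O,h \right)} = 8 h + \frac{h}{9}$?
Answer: $\frac{51767}{9} \approx 5751.9$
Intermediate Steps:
$q{\left(O,h \right)} = \frac{73 h}{9}$ ($q{\left(O,h \right)} = 8 h + h \frac{1}{9} = 8 h + \frac{h}{9} = \frac{73 h}{9}$)
$m{\left(y \right)} = \frac{584}{9} + y$ ($m{\left(y \right)} = \frac{73}{9} \cdot 8 + y = \frac{584}{9} + y$)
$\left(\left(-7212 - -12973\right) + m{\left(-146 \right)}\right) + A{\left(52 + 63 \right)} = \left(\left(-7212 - -12973\right) + \left(\frac{584}{9} - 146\right)\right) + 72 = \left(\left(-7212 + 12973\right) - \frac{730}{9}\right) + 72 = \left(5761 - \frac{730}{9}\right) + 72 = \frac{51119}{9} + 72 = \frac{51767}{9}$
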